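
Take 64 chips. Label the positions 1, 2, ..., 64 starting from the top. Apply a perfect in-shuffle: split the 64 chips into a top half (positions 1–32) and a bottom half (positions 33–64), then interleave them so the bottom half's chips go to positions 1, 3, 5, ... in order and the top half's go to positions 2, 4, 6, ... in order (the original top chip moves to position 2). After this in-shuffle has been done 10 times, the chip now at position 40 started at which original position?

Work backwards from position 40, undoing one in-shuffle at a time:
40 ← 20 ← 10 ← 5 ← 35 ← 50 ← 25 ← 45 ← 55 ← 60 ← 30
So the chip now at position 40 started at position 30.

30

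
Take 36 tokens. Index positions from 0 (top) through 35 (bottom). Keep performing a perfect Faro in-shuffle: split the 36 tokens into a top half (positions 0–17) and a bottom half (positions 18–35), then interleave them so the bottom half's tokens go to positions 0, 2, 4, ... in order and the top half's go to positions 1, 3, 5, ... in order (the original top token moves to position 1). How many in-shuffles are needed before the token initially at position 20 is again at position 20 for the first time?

36

Follow position 20 under repeated in-shuffles:
20 → 4 → 9 → 19 → 2 → 5 → 11 → 23 → ... → 20 (length 36)
It first returns after 36 in-shuffles.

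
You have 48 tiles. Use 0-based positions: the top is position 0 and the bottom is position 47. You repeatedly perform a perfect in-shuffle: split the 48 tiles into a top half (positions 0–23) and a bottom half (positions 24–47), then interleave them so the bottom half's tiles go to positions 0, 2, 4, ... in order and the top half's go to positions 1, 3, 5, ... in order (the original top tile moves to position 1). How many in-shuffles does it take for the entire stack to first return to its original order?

The in-shuffle permutes the 48 positions with cycle lengths [3, 3, 21, 21].
Every tile is home exactly when every cycle has completed a whole number of laps, i.e. after lcm(3, 21) = 21 in-shuffles.

21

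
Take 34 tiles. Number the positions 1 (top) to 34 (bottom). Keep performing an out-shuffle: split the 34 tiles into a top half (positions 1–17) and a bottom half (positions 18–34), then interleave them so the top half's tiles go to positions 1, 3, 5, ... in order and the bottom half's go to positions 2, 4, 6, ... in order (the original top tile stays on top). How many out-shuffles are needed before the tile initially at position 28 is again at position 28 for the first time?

10

Follow position 28 under repeated out-shuffles:
28 → 22 → 10 → 19 → 4 → 7 → 13 → 25 → 16 → 31 → 28
It first returns after 10 out-shuffles.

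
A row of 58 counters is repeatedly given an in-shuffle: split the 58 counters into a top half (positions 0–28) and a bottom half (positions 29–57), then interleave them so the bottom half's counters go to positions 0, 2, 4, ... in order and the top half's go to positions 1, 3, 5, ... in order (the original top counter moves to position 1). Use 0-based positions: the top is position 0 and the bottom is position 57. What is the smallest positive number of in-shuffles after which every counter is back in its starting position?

The in-shuffle permutes the 58 positions with cycle lengths [58].
Every counter is home exactly when every cycle has completed a whole number of laps, i.e. after lcm(58) = 58 in-shuffles.

58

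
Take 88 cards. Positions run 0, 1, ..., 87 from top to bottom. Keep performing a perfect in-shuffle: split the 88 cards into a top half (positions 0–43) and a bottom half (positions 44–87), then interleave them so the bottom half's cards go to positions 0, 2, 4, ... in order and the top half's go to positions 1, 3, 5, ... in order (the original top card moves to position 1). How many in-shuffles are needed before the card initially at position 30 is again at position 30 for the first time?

11

Follow position 30 under repeated in-shuffles:
30 → 61 → 34 → 69 → 50 → 12 → 25 → 51 → 14 → 29 → 59 → 30
It first returns after 11 in-shuffles.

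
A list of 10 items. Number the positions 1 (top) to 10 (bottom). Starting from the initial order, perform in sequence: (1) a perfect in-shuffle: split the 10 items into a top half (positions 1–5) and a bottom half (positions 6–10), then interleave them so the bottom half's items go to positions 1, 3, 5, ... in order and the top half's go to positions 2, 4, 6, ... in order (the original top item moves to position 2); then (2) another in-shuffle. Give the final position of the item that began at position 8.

Track the item from position 8 forward through each operation:
  after op 1 (in-shuffle): 8 → 5
  after op 2 (in-shuffle): 5 → 10

10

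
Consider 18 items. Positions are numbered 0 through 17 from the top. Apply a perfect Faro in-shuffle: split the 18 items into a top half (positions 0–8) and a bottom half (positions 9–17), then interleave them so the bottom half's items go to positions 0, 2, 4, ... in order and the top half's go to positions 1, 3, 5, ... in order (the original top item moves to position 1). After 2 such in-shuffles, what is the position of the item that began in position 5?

Track the item's position through each in-shuffle:
5 → 11 → 4

4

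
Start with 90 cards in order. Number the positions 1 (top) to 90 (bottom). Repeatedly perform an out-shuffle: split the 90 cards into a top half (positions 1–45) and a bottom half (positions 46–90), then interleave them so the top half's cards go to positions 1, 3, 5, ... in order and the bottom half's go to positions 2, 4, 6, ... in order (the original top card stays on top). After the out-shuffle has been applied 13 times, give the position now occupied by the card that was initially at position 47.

7

Track position through each out-shuffle: 47 → 4 → 7 → 13 → 25 → ... (continuing for 13 shuffles total) → 7.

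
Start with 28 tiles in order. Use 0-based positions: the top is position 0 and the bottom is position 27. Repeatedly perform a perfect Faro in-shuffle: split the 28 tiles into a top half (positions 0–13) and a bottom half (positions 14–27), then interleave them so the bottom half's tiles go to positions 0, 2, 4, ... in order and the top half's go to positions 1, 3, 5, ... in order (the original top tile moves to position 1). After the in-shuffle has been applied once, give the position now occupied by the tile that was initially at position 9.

Track the tile's position through each in-shuffle:
9 → 19

19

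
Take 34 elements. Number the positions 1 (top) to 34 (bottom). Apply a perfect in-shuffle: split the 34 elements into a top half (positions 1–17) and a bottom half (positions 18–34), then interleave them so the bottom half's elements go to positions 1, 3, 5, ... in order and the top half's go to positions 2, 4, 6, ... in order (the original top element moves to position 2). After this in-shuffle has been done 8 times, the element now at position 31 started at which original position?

6

Work backwards from position 31, undoing one in-shuffle at a time:
31 ← 33 ← 34 ← 17 ← 26 ← 13 ← 24 ← 12 ← 6
So the element now at position 31 started at position 6.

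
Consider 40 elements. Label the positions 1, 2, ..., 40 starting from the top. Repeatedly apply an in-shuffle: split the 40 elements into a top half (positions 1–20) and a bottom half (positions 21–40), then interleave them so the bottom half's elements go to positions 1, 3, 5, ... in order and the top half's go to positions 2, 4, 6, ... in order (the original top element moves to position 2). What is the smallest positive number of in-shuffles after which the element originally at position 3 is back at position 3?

Follow position 3 under repeated in-shuffles:
3 → 6 → 12 → 24 → 7 → 14 → 28 → 15 → 30 → 19 → 38 → 35 → 29 → 17 → 34 → 27 → 13 → 26 → 11 → 22 → 3
It first returns after 20 in-shuffles.

20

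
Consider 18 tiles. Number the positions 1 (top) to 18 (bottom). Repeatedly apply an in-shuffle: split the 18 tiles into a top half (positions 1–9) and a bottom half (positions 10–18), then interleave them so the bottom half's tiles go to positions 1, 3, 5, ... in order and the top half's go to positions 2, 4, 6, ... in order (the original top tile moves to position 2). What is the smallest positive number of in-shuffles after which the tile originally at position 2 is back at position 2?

Follow position 2 under repeated in-shuffles:
2 → 4 → 8 → 16 → 13 → 7 → 14 → 9 → 18 → 17 → 15 → 11 → 3 → 6 → 12 → 5 → 10 → 1 → 2
It first returns after 18 in-shuffles.

18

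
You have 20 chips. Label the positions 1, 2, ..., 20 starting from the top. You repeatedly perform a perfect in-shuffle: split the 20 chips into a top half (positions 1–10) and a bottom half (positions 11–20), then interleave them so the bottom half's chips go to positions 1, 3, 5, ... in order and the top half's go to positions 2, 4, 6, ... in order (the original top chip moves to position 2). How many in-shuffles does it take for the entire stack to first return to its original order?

6

The in-shuffle permutes the 20 positions with cycle lengths [2, 3, 3, 6, 6].
Every chip is home exactly when every cycle has completed a whole number of laps, i.e. after lcm(2, 3, 6) = 6 in-shuffles.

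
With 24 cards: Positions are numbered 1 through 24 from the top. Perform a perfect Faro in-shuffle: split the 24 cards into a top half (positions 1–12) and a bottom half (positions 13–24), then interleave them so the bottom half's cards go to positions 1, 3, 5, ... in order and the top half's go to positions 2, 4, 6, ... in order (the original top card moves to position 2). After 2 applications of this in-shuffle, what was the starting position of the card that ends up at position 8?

2

Work backwards from position 8, undoing one in-shuffle at a time:
8 ← 4 ← 2
So the card now at position 8 started at position 2.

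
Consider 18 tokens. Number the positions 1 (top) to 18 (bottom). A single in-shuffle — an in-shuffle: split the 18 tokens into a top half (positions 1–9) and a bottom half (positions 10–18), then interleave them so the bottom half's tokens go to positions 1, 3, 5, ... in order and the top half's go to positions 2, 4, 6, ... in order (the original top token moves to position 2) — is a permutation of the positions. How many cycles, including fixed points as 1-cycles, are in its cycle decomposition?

1

Trace each unvisited position around until it returns:
(1 2 4 8 16 13 ... len 18)
1 cycle in total.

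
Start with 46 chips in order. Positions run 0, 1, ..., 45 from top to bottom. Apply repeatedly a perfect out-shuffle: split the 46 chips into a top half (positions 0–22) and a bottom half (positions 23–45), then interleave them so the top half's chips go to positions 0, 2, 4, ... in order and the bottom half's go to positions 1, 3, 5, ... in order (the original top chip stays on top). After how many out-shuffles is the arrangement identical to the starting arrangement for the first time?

12

The out-shuffle permutes the 46 positions with cycle lengths [1, 1, 2, 4, 4, 4, 6, 12, 12].
Every chip is home exactly when every cycle has completed a whole number of laps, i.e. after lcm(1, 2, 4, 6, 12) = 12 out-shuffles.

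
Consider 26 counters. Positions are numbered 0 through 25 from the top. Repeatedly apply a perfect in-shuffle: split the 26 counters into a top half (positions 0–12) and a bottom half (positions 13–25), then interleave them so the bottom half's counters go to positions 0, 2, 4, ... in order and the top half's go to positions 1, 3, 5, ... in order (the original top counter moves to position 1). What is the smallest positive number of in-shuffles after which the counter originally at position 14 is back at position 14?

Follow position 14 under repeated in-shuffles:
14 → 2 → 5 → 11 → 23 → 20 → 14
It first returns after 6 in-shuffles.

6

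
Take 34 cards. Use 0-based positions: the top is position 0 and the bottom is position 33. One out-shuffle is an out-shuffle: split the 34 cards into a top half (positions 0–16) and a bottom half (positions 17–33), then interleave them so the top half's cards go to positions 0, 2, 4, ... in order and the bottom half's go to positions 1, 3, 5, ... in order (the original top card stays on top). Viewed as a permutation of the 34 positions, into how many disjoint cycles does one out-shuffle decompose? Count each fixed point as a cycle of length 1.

Trace each unvisited position around until it returns:
(0) (1 2 4 8 16 32 31 29 25 17) (3 6 12 24 15 30 27 21 9 18) (5 10 20 7 14 28 23 13 26 19) (11 22) (33)
6 cycles in total.

6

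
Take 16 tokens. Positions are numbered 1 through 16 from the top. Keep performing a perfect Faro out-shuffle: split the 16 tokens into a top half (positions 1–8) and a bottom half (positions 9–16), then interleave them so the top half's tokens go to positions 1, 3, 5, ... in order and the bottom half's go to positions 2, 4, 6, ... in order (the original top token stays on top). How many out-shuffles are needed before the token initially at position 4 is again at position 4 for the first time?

Follow position 4 under repeated out-shuffles:
4 → 7 → 13 → 10 → 4
It first returns after 4 out-shuffles.

4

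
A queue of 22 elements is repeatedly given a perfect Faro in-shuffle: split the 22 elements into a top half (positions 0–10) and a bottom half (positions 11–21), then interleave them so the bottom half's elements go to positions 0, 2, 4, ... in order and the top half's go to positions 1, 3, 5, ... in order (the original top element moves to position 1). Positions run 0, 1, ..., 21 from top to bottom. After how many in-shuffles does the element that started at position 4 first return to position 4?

Follow position 4 under repeated in-shuffles:
4 → 9 → 19 → 16 → 10 → 21 → 20 → 18 → 14 → 6 → 13 → 4
It first returns after 11 in-shuffles.

11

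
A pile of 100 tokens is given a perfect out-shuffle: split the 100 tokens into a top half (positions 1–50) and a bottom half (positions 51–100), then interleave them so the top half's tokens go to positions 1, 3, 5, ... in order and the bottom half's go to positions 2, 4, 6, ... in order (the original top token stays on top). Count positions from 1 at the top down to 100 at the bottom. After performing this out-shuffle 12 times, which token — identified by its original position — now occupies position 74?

Work backwards from position 74, undoing one out-shuffle at a time:
74 ← 87 ← 44 ← 72 ← 86 ← 93 ← 47 ← 24 ← 62 ← 81 ← 41 ← 21 ← 11
So the token now at position 74 started at position 11.

11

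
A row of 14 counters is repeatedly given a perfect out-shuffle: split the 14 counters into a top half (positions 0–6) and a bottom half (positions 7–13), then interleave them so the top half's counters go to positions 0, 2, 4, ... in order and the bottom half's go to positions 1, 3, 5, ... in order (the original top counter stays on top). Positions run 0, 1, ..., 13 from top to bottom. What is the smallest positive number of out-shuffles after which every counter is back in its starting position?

12

The out-shuffle permutes the 14 positions with cycle lengths [1, 1, 12].
Every counter is home exactly when every cycle has completed a whole number of laps, i.e. after lcm(1, 12) = 12 out-shuffles.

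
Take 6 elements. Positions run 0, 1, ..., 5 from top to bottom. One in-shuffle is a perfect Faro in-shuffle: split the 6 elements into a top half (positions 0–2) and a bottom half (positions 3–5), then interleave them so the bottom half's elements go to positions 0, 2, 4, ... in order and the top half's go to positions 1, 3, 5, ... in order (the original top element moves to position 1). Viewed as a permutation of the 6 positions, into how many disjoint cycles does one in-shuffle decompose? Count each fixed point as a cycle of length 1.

Trace each unvisited position around until it returns:
(0 1 3) (2 5 4)
2 cycles in total.

2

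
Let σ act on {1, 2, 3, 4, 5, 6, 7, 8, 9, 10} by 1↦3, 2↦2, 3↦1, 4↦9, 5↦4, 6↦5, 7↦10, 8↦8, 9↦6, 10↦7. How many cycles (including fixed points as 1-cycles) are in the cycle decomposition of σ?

5

Cycle decomposition: (1 3) (2) (4 9 6 5) (7 10) (8).
5 cycles.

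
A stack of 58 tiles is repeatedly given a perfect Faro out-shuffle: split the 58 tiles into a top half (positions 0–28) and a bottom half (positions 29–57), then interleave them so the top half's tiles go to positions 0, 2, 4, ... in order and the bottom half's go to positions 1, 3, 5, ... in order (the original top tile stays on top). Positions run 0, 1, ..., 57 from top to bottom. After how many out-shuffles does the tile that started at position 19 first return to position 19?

2

Follow position 19 under repeated out-shuffles:
19 → 38 → 19
It first returns after 2 out-shuffles.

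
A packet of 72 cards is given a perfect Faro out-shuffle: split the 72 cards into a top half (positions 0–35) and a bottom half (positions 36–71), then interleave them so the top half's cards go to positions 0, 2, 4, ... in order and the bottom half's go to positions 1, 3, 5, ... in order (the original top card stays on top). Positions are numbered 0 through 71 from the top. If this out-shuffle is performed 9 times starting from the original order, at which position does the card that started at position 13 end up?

Track the card's position through each out-shuffle:
13 → 26 → 52 → 33 → 66 → 61 → 51 → 31 → 62 → 53

53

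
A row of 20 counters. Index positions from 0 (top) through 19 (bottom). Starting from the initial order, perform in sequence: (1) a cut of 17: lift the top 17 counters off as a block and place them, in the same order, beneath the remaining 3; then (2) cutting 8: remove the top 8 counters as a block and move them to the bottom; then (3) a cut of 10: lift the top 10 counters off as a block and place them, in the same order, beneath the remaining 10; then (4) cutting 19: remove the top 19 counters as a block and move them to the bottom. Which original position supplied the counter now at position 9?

Undo the operations in reverse order, starting from position 9:
  undo op 4 (cut 19): 9 ← 8
  undo op 3 (cut 10): 8 ← 18
  undo op 2 (cut 8): 18 ← 6
  undo op 1 (cut 17): 6 ← 3
So the counter at position 9 came from original position 3.

3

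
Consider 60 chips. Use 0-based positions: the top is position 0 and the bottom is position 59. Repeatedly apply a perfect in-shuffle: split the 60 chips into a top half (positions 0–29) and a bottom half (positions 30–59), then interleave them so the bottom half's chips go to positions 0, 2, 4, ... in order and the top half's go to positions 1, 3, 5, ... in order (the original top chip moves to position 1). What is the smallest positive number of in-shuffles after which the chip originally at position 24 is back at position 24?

60

Follow position 24 under repeated in-shuffles:
24 → 49 → 38 → 16 → 33 → 6 → 13 → 27 → ... → 24 (length 60)
It first returns after 60 in-shuffles.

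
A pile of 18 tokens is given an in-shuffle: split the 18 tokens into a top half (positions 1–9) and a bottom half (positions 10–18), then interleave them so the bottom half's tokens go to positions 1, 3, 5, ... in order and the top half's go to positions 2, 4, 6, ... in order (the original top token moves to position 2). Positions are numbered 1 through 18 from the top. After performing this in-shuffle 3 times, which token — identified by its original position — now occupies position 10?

6

Work backwards from position 10, undoing one in-shuffle at a time:
10 ← 5 ← 12 ← 6
So the token now at position 10 started at position 6.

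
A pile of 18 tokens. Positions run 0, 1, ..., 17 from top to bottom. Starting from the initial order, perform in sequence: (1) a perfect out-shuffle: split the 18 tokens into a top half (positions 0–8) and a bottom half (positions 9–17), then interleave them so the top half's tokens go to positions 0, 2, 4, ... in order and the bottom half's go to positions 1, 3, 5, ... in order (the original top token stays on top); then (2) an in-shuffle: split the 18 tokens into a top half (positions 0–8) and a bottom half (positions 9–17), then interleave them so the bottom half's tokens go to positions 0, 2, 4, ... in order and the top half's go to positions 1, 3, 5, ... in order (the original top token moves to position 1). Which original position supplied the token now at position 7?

10

Undo the operations in reverse order, starting from position 7:
  undo op 2 (in-shuffle, from top half): 7 ← 3
  undo op 1 (out-shuffle, from bottom half): 3 ← 10
So the token at position 7 came from original position 10.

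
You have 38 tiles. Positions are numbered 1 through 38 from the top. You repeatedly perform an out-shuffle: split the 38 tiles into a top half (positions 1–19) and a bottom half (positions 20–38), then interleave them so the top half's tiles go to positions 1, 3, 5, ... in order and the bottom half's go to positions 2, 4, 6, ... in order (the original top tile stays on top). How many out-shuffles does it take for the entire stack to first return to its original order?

The out-shuffle permutes the 38 positions with cycle lengths [1, 1, 36].
Every tile is home exactly when every cycle has completed a whole number of laps, i.e. after lcm(1, 36) = 36 out-shuffles.

36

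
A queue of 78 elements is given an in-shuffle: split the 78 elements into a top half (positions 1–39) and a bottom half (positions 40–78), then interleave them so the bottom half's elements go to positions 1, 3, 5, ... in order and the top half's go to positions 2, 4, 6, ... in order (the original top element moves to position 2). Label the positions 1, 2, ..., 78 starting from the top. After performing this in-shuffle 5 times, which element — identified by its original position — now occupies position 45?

73

Work backwards from position 45, undoing one in-shuffle at a time:
45 ← 62 ← 31 ← 55 ← 67 ← 73
So the element now at position 45 started at position 73.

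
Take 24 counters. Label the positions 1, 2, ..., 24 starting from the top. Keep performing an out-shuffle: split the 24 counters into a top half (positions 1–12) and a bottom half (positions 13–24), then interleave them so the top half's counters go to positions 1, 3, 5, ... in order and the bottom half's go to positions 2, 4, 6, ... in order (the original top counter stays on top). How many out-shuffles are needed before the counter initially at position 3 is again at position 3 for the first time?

Follow position 3 under repeated out-shuffles:
3 → 5 → 9 → 17 → 10 → 19 → 14 → 4 → 7 → 13 → 2 → 3
It first returns after 11 out-shuffles.

11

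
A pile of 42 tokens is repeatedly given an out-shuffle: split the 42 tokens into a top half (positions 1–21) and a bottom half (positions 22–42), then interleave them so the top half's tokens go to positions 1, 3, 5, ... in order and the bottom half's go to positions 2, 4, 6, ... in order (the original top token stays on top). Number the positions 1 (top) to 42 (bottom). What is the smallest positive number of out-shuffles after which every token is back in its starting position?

20

The out-shuffle permutes the 42 positions with cycle lengths [1, 1, 20, 20].
Every token is home exactly when every cycle has completed a whole number of laps, i.e. after lcm(1, 20) = 20 out-shuffles.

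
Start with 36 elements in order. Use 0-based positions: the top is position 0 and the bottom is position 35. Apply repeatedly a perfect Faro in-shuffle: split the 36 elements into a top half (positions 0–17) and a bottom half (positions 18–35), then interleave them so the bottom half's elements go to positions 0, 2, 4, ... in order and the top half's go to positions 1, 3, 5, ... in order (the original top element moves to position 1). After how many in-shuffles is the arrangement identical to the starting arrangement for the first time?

The in-shuffle permutes the 36 positions with cycle lengths [36].
Every element is home exactly when every cycle has completed a whole number of laps, i.e. after lcm(36) = 36 in-shuffles.

36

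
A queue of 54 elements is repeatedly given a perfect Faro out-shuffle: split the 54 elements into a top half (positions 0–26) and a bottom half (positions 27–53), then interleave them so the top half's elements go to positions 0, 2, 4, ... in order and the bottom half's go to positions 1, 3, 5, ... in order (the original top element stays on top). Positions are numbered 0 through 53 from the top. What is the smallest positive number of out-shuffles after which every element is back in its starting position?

The out-shuffle permutes the 54 positions with cycle lengths [1, 1, 52].
Every element is home exactly when every cycle has completed a whole number of laps, i.e. after lcm(1, 52) = 52 out-shuffles.

52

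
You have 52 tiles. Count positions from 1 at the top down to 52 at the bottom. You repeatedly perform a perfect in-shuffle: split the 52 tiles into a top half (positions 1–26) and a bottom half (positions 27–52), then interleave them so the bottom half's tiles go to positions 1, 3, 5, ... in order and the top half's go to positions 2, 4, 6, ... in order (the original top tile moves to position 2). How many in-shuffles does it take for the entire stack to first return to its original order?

52

The in-shuffle permutes the 52 positions with cycle lengths [52].
Every tile is home exactly when every cycle has completed a whole number of laps, i.e. after lcm(52) = 52 in-shuffles.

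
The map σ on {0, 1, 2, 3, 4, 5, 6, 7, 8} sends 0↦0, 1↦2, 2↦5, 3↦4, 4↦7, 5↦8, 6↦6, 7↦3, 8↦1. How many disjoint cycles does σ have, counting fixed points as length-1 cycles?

Cycle decomposition: (0) (1 2 5 8) (3 4 7) (6).
4 cycles.

4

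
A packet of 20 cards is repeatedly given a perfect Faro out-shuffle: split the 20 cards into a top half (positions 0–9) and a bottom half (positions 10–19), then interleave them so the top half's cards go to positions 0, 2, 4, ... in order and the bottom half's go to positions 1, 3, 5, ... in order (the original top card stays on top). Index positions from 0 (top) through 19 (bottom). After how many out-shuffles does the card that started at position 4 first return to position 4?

Follow position 4 under repeated out-shuffles:
4 → 8 → 16 → 13 → 7 → 14 → 9 → 18 → 17 → 15 → 11 → 3 → 6 → 12 → 5 → 10 → 1 → 2 → 4
It first returns after 18 out-shuffles.

18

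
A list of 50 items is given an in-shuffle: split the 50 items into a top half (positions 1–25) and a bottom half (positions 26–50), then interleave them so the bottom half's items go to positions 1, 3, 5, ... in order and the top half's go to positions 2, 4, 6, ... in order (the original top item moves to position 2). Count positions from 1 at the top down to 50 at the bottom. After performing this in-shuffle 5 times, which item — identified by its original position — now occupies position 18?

42

Work backwards from position 18, undoing one in-shuffle at a time:
18 ← 9 ← 30 ← 15 ← 33 ← 42
So the item now at position 18 started at position 42.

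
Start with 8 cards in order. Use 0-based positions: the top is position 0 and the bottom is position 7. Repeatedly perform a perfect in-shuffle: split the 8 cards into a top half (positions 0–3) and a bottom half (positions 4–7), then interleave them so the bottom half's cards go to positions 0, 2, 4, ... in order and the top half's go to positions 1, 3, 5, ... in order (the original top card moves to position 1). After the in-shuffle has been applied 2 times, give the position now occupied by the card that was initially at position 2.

Track the card's position through each in-shuffle:
2 → 5 → 2

2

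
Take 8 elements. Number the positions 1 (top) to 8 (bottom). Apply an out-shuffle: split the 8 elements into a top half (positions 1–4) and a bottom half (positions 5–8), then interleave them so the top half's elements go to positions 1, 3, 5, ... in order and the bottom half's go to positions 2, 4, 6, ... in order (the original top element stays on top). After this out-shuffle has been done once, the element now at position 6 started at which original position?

7

Work backwards from position 6, undoing one out-shuffle at a time:
6 ← 7
So the element now at position 6 started at position 7.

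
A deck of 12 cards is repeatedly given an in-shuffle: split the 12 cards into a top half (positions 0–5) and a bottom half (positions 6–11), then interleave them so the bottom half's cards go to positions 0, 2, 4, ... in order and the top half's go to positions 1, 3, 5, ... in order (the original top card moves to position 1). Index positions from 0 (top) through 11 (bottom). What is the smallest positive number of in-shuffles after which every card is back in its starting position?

The in-shuffle permutes the 12 positions with cycle lengths [12].
Every card is home exactly when every cycle has completed a whole number of laps, i.e. after lcm(12) = 12 in-shuffles.

12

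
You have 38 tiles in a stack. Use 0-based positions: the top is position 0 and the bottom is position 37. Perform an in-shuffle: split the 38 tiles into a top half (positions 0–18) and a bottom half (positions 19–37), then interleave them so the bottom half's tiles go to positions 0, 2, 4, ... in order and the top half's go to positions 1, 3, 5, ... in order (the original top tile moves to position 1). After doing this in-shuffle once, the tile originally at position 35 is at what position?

Track the tile's position through each in-shuffle:
35 → 32

32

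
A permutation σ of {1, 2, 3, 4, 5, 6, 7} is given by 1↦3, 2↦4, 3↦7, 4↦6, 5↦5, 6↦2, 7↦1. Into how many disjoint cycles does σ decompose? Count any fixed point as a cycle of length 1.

3

Cycle decomposition: (1 3 7) (2 4 6) (5).
3 cycles.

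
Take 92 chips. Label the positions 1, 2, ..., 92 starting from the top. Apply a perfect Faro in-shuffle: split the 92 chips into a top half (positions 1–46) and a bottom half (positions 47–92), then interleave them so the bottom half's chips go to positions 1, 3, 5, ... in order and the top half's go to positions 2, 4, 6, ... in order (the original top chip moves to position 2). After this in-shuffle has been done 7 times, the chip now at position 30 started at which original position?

54

Work backwards from position 30, undoing one in-shuffle at a time:
30 ← 15 ← 54 ← 27 ← 60 ← 30 ← 15 ← 54
So the chip now at position 30 started at position 54.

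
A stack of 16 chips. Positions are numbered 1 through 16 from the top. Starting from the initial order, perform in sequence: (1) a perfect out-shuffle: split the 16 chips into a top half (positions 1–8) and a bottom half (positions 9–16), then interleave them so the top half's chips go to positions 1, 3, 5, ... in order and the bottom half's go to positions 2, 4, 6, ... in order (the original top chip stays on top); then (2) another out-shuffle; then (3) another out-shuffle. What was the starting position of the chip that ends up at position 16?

Undo the operations in reverse order, starting from position 16:
  undo op 3 (out-shuffle, from bottom half): 16 ← 16
  undo op 2 (out-shuffle, from bottom half): 16 ← 16
  undo op 1 (out-shuffle, from bottom half): 16 ← 16
So the chip at position 16 came from original position 16.

16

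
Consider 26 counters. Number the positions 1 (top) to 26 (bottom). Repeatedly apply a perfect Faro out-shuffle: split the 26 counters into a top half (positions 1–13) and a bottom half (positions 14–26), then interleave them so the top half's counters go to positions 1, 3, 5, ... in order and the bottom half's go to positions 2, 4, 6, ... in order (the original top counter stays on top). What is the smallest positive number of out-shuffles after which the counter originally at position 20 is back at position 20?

Follow position 20 under repeated out-shuffles:
20 → 14 → 2 → 3 → 5 → 9 → 17 → 8 → 15 → 4 → 7 → 13 → 25 → 24 → 22 → 18 → 10 → 19 → 12 → 23 → 20
It first returns after 20 out-shuffles.

20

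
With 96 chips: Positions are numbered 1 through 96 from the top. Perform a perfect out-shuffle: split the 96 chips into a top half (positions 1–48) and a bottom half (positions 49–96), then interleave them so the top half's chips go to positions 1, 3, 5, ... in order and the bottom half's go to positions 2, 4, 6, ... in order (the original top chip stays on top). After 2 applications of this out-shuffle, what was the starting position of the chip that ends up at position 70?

Work backwards from position 70, undoing one out-shuffle at a time:
70 ← 83 ← 42
So the chip now at position 70 started at position 42.

42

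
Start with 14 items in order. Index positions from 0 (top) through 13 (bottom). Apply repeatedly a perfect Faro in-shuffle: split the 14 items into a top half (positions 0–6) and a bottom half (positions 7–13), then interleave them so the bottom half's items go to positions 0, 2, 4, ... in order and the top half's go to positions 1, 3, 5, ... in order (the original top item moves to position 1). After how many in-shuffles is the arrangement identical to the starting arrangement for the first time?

4

The in-shuffle permutes the 14 positions with cycle lengths [2, 4, 4, 4].
Every item is home exactly when every cycle has completed a whole number of laps, i.e. after lcm(2, 4) = 4 in-shuffles.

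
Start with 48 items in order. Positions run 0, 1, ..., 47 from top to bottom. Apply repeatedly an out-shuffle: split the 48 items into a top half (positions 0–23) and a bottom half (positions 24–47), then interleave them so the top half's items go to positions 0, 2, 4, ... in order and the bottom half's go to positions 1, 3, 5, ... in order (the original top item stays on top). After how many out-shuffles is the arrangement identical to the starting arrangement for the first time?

23

The out-shuffle permutes the 48 positions with cycle lengths [1, 1, 23, 23].
Every item is home exactly when every cycle has completed a whole number of laps, i.e. after lcm(1, 23) = 23 out-shuffles.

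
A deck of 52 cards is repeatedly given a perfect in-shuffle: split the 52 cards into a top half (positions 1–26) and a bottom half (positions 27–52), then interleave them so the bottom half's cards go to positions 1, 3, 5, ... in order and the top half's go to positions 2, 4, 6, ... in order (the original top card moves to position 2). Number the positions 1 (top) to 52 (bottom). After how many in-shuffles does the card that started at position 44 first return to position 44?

52

Follow position 44 under repeated in-shuffles:
44 → 35 → 17 → 34 → 15 → 30 → 7 → 14 → ... → 44 (length 52)
It first returns after 52 in-shuffles.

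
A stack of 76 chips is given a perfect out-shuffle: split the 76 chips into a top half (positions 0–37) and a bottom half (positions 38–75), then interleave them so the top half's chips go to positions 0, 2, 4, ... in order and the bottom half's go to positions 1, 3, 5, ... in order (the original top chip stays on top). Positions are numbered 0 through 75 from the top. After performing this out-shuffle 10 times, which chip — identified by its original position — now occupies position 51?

Work backwards from position 51, undoing one out-shuffle at a time:
51 ← 63 ← 69 ← 72 ← 36 ← 18 ← 9 ← 42 ← 21 ← 48 ← 24
So the chip now at position 51 started at position 24.

24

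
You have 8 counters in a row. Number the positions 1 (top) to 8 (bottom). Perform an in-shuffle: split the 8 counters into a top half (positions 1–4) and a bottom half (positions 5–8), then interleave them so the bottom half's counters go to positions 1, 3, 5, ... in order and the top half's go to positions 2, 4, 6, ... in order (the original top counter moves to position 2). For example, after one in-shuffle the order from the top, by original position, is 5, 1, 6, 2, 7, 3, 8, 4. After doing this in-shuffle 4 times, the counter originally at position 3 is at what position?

Track the counter's position through each in-shuffle:
3 → 6 → 3 → 6 → 3

3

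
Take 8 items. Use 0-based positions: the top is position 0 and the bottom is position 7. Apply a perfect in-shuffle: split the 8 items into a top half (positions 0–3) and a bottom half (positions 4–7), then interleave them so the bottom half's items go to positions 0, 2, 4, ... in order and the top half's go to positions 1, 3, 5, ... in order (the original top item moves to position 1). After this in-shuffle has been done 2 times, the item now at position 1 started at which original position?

4

Work backwards from position 1, undoing one in-shuffle at a time:
1 ← 0 ← 4
So the item now at position 1 started at position 4.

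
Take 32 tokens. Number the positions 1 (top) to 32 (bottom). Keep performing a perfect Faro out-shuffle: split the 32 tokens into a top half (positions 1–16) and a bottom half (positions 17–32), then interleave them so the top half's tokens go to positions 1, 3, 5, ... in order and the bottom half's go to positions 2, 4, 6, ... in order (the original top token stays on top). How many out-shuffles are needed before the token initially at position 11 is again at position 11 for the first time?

Follow position 11 under repeated out-shuffles:
11 → 21 → 10 → 19 → 6 → 11
It first returns after 5 out-shuffles.

5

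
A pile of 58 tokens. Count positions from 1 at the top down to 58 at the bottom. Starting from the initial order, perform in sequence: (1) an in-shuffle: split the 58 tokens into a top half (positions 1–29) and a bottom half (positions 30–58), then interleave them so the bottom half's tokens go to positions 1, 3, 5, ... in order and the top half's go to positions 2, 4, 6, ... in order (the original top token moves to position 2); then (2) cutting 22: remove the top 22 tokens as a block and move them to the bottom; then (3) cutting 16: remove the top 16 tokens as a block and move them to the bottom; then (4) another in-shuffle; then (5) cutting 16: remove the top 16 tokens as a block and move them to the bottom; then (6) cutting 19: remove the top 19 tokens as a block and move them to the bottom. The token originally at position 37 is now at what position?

Track the token from position 37 forward through each operation:
  after op 1 (in-shuffle): 37 → 15
  after op 2 (cut 22): 15 → 51
  after op 3 (cut 16): 51 → 35
  after op 4 (in-shuffle): 35 → 11
  after op 5 (cut 16): 11 → 53
  after op 6 (cut 19): 53 → 34

34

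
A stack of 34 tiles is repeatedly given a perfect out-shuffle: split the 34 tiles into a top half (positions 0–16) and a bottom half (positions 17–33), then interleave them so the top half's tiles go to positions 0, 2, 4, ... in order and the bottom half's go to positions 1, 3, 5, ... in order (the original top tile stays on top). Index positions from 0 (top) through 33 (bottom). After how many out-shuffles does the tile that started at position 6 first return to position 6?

10

Follow position 6 under repeated out-shuffles:
6 → 12 → 24 → 15 → 30 → 27 → 21 → 9 → 18 → 3 → 6
It first returns after 10 out-shuffles.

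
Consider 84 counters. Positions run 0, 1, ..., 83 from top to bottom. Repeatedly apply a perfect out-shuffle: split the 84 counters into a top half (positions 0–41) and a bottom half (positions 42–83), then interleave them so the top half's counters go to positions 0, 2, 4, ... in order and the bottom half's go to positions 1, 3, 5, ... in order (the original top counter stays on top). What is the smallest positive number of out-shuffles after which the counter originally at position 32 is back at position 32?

82

Follow position 32 under repeated out-shuffles:
32 → 64 → 45 → 7 → 14 → 28 → 56 → 29 → ... → 32 (length 82)
It first returns after 82 out-shuffles.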